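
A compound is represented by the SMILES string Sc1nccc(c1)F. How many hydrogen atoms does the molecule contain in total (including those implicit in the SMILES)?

Walk through each heavy atom and fill implicit hydrogens from standard valence (C 4, N 3, O 2, S 2, halogen 1); for lowercase aromatic atoms, an aromatic c carries 1 H when it has two neighbours and 0 H with three, and aromatic n carries 0 H:
  atom 1: S, bond orders sum to 1 (valence 2) → 1 H
  atom 2: aromatic c, 3 neighbours → 0 H
  atom 3: aromatic n, 2 neighbours → 0 H
  atom 4: aromatic c, 2 neighbours → 1 H
  atom 5: aromatic c, 2 neighbours → 1 H
  atom 6: aromatic c, 3 neighbours → 0 H
  atom 7: aromatic c, 2 neighbours → 1 H
  atom 8: F (halogen, monovalent) → 0 H
Total hydrogens: 4.

4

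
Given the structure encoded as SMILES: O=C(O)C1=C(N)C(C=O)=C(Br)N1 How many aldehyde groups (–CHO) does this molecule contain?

1

The aldehyde motif appears at heavy-atom position 8 in the SMILES.
Other groups present: 1 carboxylic acid, 1 primary amine.
Aldehyde count: 1.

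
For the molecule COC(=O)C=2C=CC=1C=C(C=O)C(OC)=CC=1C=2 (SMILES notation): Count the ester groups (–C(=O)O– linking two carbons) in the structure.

1

The ester motif appears at heavy-atom position 3 in the SMILES.
Other groups present: 1 aldehyde, 1 ether.
Ester count: 1.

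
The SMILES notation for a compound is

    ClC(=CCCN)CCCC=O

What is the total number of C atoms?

8

Count every carbon token in the SMILES (each C, including those in ring-closure positions and inside branches).
Carbon count: 8.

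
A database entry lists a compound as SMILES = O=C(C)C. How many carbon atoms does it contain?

3

Count every carbon token in the SMILES (each C, including those in ring-closure positions and inside branches).
Carbon count: 3.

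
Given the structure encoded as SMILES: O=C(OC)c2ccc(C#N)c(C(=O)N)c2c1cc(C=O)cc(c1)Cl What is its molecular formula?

C17H11ClN2O4

Walk through each heavy atom and fill implicit hydrogens from standard valence (C 4, N 3, O 2, S 2, halogen 1); for lowercase aromatic atoms, an aromatic c carries 1 H when it has two neighbours and 0 H with three, and aromatic n carries 0 H:
  atom 1: O, bond orders sum to 2 (valence 2) → 0 H
  atom 2: C, bond orders sum to 4 (valence 4) → 0 H
  atom 3: O, bond orders sum to 2 (valence 2) → 0 H
  atom 4: C, bond orders sum to 1 (valence 4) → 3 H
  atom 5: aromatic c, 3 neighbours → 0 H
  atom 6: aromatic c, 2 neighbours → 1 H
  atom 7: aromatic c, 2 neighbours → 1 H
  atom 8: aromatic c, 3 neighbours → 0 H
  atom 9: C, bond orders sum to 4 (valence 4) → 0 H
  atom 10: N, bond orders sum to 3 (valence 3) → 0 H
  atom 11: aromatic c, 3 neighbours → 0 H
  atom 12: C, bond orders sum to 4 (valence 4) → 0 H
  atom 13: O, bond orders sum to 2 (valence 2) → 0 H
  atom 14: N, bond orders sum to 1 (valence 3) → 2 H
  atom 15: aromatic c, 3 neighbours → 0 H
  atom 16: aromatic c, 3 neighbours → 0 H
  atom 17: aromatic c, 2 neighbours → 1 H
  atom 18: aromatic c, 3 neighbours → 0 H
  atom 19: C, bond orders sum to 3 (valence 4) → 1 H
  atom 20: O, bond orders sum to 2 (valence 2) → 0 H
  atom 21: aromatic c, 2 neighbours → 1 H
  atom 22: aromatic c, 3 neighbours → 0 H
  atom 23: aromatic c, 2 neighbours → 1 H
  atom 24: Cl (halogen, monovalent) → 0 H
Totals → C:17, H:11, Cl:1, N:2, O:4.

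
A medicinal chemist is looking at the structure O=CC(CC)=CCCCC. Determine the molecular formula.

Walk through each heavy atom and fill implicit hydrogens from standard valence (C 4, N 3, O 2, S 2, halogen 1):
  atom 1: O, bond orders sum to 2 (valence 2) → 0 H
  atom 2: C, bond orders sum to 3 (valence 4) → 1 H
  atom 3: C, bond orders sum to 4 (valence 4) → 0 H
  atom 4: C, bond orders sum to 2 (valence 4) → 2 H
  atom 5: C, bond orders sum to 1 (valence 4) → 3 H
  atom 6: C, bond orders sum to 3 (valence 4) → 1 H
  atom 7: C, bond orders sum to 2 (valence 4) → 2 H
  atom 8: C, bond orders sum to 2 (valence 4) → 2 H
  atom 9: C, bond orders sum to 2 (valence 4) → 2 H
  atom 10: C, bond orders sum to 1 (valence 4) → 3 H
Totals → C:9, H:16, O:1.

C9H16O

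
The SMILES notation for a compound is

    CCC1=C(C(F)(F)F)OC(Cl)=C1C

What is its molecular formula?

Walk through each heavy atom and fill implicit hydrogens from standard valence (C 4, N 3, O 2, S 2, halogen 1):
  atom 1: C, bond orders sum to 1 (valence 4) → 3 H
  atom 2: C, bond orders sum to 2 (valence 4) → 2 H
  atom 3: C, bond orders sum to 4 (valence 4) → 0 H
  atom 4: C, bond orders sum to 4 (valence 4) → 0 H
  atom 5: C, bond orders sum to 4 (valence 4) → 0 H
  atom 6: F (halogen, monovalent) → 0 H
  atom 7: F (halogen, monovalent) → 0 H
  atom 8: F (halogen, monovalent) → 0 H
  atom 9: O, bond orders sum to 2 (valence 2) → 0 H
  atom 10: C, bond orders sum to 4 (valence 4) → 0 H
  atom 11: Cl (halogen, monovalent) → 0 H
  atom 12: C, bond orders sum to 4 (valence 4) → 0 H
  atom 13: C, bond orders sum to 1 (valence 4) → 3 H
Totals → C:8, H:8, Cl:1, F:3, O:1.

C8H8ClF3O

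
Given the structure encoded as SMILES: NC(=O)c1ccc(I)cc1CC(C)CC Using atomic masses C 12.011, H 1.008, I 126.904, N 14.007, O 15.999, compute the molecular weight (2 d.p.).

First, the molecular formula is C12H16INO (counting implicit H from valence).
  C: 12 × 12.011 = 144.132
  H: 16 × 1.008 = 16.128
  I: 1 × 126.904 = 126.904
  N: 1 × 14.007 = 14.007
  O: 1 × 15.999 = 15.999
Sum: 12×12.011 + 16×1.008 + 1×126.904 + 1×14.007 + 1×15.999 = 317.170 → 317.17 g/mol.

317.17 g/mol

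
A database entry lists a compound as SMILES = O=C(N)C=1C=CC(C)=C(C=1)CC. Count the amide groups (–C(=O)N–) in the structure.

1

The amide motif appears at heavy-atom position 2 in the SMILES.
Amide count: 1.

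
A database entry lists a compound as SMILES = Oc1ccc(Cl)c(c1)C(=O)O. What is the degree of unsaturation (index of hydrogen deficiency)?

Molecular formula: C7H5ClO3.
DoU = (2C + 2 + N − H − X) / 2, where X is the halogen count and O/S are ignored.
    = (2·7 + 2 + 0 − 5 − 1) / 2 = 10 / 2 = 5.

5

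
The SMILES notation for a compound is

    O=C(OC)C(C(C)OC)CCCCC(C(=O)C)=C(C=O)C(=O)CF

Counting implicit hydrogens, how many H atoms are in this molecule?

Walk through each heavy atom and fill implicit hydrogens from standard valence (C 4, N 3, O 2, S 2, halogen 1):
  atom 1: O, bond orders sum to 2 (valence 2) → 0 H
  atom 2: C, bond orders sum to 4 (valence 4) → 0 H
  atom 3: O, bond orders sum to 2 (valence 2) → 0 H
  atom 4: C, bond orders sum to 1 (valence 4) → 3 H
  atom 5: C, bond orders sum to 3 (valence 4) → 1 H
  atom 6: C, bond orders sum to 3 (valence 4) → 1 H
  atom 7: C, bond orders sum to 1 (valence 4) → 3 H
  atom 8: O, bond orders sum to 2 (valence 2) → 0 H
  atom 9: C, bond orders sum to 1 (valence 4) → 3 H
  atom 10: C, bond orders sum to 2 (valence 4) → 2 H
  atom 11: C, bond orders sum to 2 (valence 4) → 2 H
  atom 12: C, bond orders sum to 2 (valence 4) → 2 H
  atom 13: C, bond orders sum to 2 (valence 4) → 2 H
  atom 14: C, bond orders sum to 4 (valence 4) → 0 H
  atom 15: C, bond orders sum to 4 (valence 4) → 0 H
  atom 16: O, bond orders sum to 2 (valence 2) → 0 H
  atom 17: C, bond orders sum to 1 (valence 4) → 3 H
  atom 18: C, bond orders sum to 4 (valence 4) → 0 H
  atom 19: C, bond orders sum to 3 (valence 4) → 1 H
  atom 20: O, bond orders sum to 2 (valence 2) → 0 H
  atom 21: C, bond orders sum to 4 (valence 4) → 0 H
  atom 22: O, bond orders sum to 2 (valence 2) → 0 H
  atom 23: C, bond orders sum to 2 (valence 4) → 2 H
  atom 24: F (halogen, monovalent) → 0 H
Total hydrogens: 25.

25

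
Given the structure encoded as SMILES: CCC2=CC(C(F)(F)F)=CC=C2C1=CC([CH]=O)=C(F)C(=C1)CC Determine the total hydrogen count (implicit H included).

Walk through each heavy atom and fill implicit hydrogens from standard valence (C 4, N 3, O 2, S 2, halogen 1):
  atom 1: C, bond orders sum to 1 (valence 4) → 3 H
  atom 2: C, bond orders sum to 2 (valence 4) → 2 H
  atom 3: C, bond orders sum to 4 (valence 4) → 0 H
  atom 4: C, bond orders sum to 3 (valence 4) → 1 H
  atom 5: C, bond orders sum to 4 (valence 4) → 0 H
  atom 6: C, bond orders sum to 4 (valence 4) → 0 H
  atom 7: F (halogen, monovalent) → 0 H
  atom 8: F (halogen, monovalent) → 0 H
  atom 9: F (halogen, monovalent) → 0 H
  atom 10: C, bond orders sum to 3 (valence 4) → 1 H
  atom 11: C, bond orders sum to 3 (valence 4) → 1 H
  atom 12: C, bond orders sum to 4 (valence 4) → 0 H
  atom 13: C, bond orders sum to 4 (valence 4) → 0 H
  atom 14: C, bond orders sum to 3 (valence 4) → 1 H
  atom 15: C, bond orders sum to 4 (valence 4) → 0 H
  atom 16: C with explicit H count 1
  atom 17: O, bond orders sum to 2 (valence 2) → 0 H
  atom 18: C, bond orders sum to 4 (valence 4) → 0 H
  atom 19: F (halogen, monovalent) → 0 H
  atom 20: C, bond orders sum to 4 (valence 4) → 0 H
  atom 21: C, bond orders sum to 3 (valence 4) → 1 H
  atom 22: C, bond orders sum to 2 (valence 4) → 2 H
  atom 23: C, bond orders sum to 1 (valence 4) → 3 H
Total hydrogens: 16.

16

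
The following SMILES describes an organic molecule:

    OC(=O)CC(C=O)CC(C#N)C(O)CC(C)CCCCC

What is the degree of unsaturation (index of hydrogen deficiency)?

4

Molecular formula: C16H27NO4.
DoU = (2C + 2 + N − H − X) / 2, where X is the halogen count and O/S are ignored.
    = (2·16 + 2 + 1 − 27 − 0) / 2 = 8 / 2 = 4.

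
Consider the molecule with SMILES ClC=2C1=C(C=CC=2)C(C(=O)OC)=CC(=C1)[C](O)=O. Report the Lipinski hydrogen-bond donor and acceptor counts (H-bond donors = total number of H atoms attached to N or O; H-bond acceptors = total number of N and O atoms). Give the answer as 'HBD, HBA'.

1, 4

Donors: find every N or O and count the H atoms it carries.
  atom 10 (O): bond orders sum to 2 → 0 H
  atom 11 (O): bond orders sum to 2 → 0 H
  atom 17 (O): bond orders sum to 1 → 1 H
  atom 18 (O): bond orders sum to 2 → 0 H
Lipinski HBD = 1.
Acceptors: N atoms = 0, O atoms = 4 → HBA = 4.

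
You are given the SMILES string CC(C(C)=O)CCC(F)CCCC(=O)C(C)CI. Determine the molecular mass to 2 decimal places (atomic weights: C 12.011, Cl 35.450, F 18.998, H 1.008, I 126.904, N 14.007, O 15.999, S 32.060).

First, the molecular formula is C14H24FIO2 (counting implicit H from valence).
  C: 14 × 12.011 = 168.154
  F: 1 × 18.998 = 18.998
  H: 24 × 1.008 = 24.192
  I: 1 × 126.904 = 126.904
  O: 2 × 15.999 = 31.998
Sum: 14×12.011 + 1×18.998 + 24×1.008 + 1×126.904 + 2×15.999 = 370.246 → 370.25 g/mol.

370.25 g/mol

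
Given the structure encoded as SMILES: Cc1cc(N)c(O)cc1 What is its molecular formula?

C7H9NO

Walk through each heavy atom and fill implicit hydrogens from standard valence (C 4, N 3, O 2, S 2, halogen 1); for lowercase aromatic atoms, an aromatic c carries 1 H when it has two neighbours and 0 H with three, and aromatic n carries 0 H:
  atom 1: C, bond orders sum to 1 (valence 4) → 3 H
  atom 2: aromatic c, 3 neighbours → 0 H
  atom 3: aromatic c, 2 neighbours → 1 H
  atom 4: aromatic c, 3 neighbours → 0 H
  atom 5: N, bond orders sum to 1 (valence 3) → 2 H
  atom 6: aromatic c, 3 neighbours → 0 H
  atom 7: O, bond orders sum to 1 (valence 2) → 1 H
  atom 8: aromatic c, 2 neighbours → 1 H
  atom 9: aromatic c, 2 neighbours → 1 H
Totals → C:7, H:9, N:1, O:1.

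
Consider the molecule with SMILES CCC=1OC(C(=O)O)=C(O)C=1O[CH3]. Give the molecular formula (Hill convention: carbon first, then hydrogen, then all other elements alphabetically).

C8H10O5

Walk through each heavy atom and fill implicit hydrogens from standard valence (C 4, N 3, O 2, S 2, halogen 1):
  atom 1: C, bond orders sum to 1 (valence 4) → 3 H
  atom 2: C, bond orders sum to 2 (valence 4) → 2 H
  atom 3: C, bond orders sum to 4 (valence 4) → 0 H
  atom 4: O, bond orders sum to 2 (valence 2) → 0 H
  atom 5: C, bond orders sum to 4 (valence 4) → 0 H
  atom 6: C, bond orders sum to 4 (valence 4) → 0 H
  atom 7: O, bond orders sum to 2 (valence 2) → 0 H
  atom 8: O, bond orders sum to 1 (valence 2) → 1 H
  atom 9: C, bond orders sum to 4 (valence 4) → 0 H
  atom 10: O, bond orders sum to 1 (valence 2) → 1 H
  atom 11: C, bond orders sum to 4 (valence 4) → 0 H
  atom 12: O, bond orders sum to 2 (valence 2) → 0 H
  atom 13: C with explicit H count 3
Totals → C:8, H:10, O:5.
In Hill order: C8H10O5.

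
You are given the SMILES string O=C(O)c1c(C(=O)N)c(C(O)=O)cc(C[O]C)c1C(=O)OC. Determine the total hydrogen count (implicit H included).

13

Walk through each heavy atom and fill implicit hydrogens from standard valence (C 4, N 3, O 2, S 2, halogen 1); for lowercase aromatic atoms, an aromatic c carries 1 H when it has two neighbours and 0 H with three, and aromatic n carries 0 H:
  atom 1: O, bond orders sum to 2 (valence 2) → 0 H
  atom 2: C, bond orders sum to 4 (valence 4) → 0 H
  atom 3: O, bond orders sum to 1 (valence 2) → 1 H
  atom 4: aromatic c, 3 neighbours → 0 H
  atom 5: aromatic c, 3 neighbours → 0 H
  atom 6: C, bond orders sum to 4 (valence 4) → 0 H
  atom 7: O, bond orders sum to 2 (valence 2) → 0 H
  atom 8: N, bond orders sum to 1 (valence 3) → 2 H
  atom 9: aromatic c, 3 neighbours → 0 H
  atom 10: C, bond orders sum to 4 (valence 4) → 0 H
  atom 11: O, bond orders sum to 1 (valence 2) → 1 H
  atom 12: O, bond orders sum to 2 (valence 2) → 0 H
  atom 13: aromatic c, 2 neighbours → 1 H
  atom 14: aromatic c, 3 neighbours → 0 H
  atom 15: C, bond orders sum to 2 (valence 4) → 2 H
  atom 16: O with explicit H count 0
  atom 17: C, bond orders sum to 1 (valence 4) → 3 H
  atom 18: aromatic c, 3 neighbours → 0 H
  atom 19: C, bond orders sum to 4 (valence 4) → 0 H
  atom 20: O, bond orders sum to 2 (valence 2) → 0 H
  atom 21: O, bond orders sum to 2 (valence 2) → 0 H
  atom 22: C, bond orders sum to 1 (valence 4) → 3 H
Total hydrogens: 13.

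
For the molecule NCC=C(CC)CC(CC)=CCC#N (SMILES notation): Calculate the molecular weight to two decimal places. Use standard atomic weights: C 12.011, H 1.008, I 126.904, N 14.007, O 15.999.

192.31 g/mol

First, the molecular formula is C12H20N2 (counting implicit H from valence).
  C: 12 × 12.011 = 144.132
  H: 20 × 1.008 = 20.160
  N: 2 × 14.007 = 28.014
Sum: 12×12.011 + 20×1.008 + 2×14.007 = 192.306 → 192.31 g/mol.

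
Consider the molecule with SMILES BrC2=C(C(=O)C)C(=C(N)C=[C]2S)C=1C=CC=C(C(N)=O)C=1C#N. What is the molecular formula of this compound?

Walk through each heavy atom and fill implicit hydrogens from standard valence (C 4, N 3, O 2, S 2, halogen 1):
  atom 1: Br (halogen, monovalent) → 0 H
  atom 2: C, bond orders sum to 4 (valence 4) → 0 H
  atom 3: C, bond orders sum to 4 (valence 4) → 0 H
  atom 4: C, bond orders sum to 4 (valence 4) → 0 H
  atom 5: O, bond orders sum to 2 (valence 2) → 0 H
  atom 6: C, bond orders sum to 1 (valence 4) → 3 H
  atom 7: C, bond orders sum to 4 (valence 4) → 0 H
  atom 8: C, bond orders sum to 4 (valence 4) → 0 H
  atom 9: N, bond orders sum to 1 (valence 3) → 2 H
  atom 10: C, bond orders sum to 3 (valence 4) → 1 H
  atom 11: C with explicit H count 0
  atom 12: S, bond orders sum to 1 (valence 2) → 1 H
  atom 13: C, bond orders sum to 4 (valence 4) → 0 H
  atom 14: C, bond orders sum to 3 (valence 4) → 1 H
  atom 15: C, bond orders sum to 3 (valence 4) → 1 H
  atom 16: C, bond orders sum to 3 (valence 4) → 1 H
  atom 17: C, bond orders sum to 4 (valence 4) → 0 H
  atom 18: C, bond orders sum to 4 (valence 4) → 0 H
  atom 19: N, bond orders sum to 1 (valence 3) → 2 H
  atom 20: O, bond orders sum to 2 (valence 2) → 0 H
  atom 21: C, bond orders sum to 4 (valence 4) → 0 H
  atom 22: C, bond orders sum to 4 (valence 4) → 0 H
  atom 23: N, bond orders sum to 3 (valence 3) → 0 H
Totals → C:16, H:12, Br:1, N:3, O:2, S:1.
In Hill order: C16H12BrN3O2S.

C16H12BrN3O2S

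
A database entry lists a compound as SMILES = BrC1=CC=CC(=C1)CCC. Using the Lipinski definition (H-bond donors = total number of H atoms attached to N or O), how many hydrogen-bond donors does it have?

Donors: find every N or O and count the H atoms it carries.
  (no N or O atoms present)
Lipinski HBD = 0.

0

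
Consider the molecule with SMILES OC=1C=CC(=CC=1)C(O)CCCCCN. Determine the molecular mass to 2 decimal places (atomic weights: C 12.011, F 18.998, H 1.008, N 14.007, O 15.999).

First, the molecular formula is C12H19NO2 (counting implicit H from valence).
  C: 12 × 12.011 = 144.132
  H: 19 × 1.008 = 19.152
  N: 1 × 14.007 = 14.007
  O: 2 × 15.999 = 31.998
Sum: 12×12.011 + 19×1.008 + 1×14.007 + 2×15.999 = 209.289 → 209.29 g/mol.

209.29 g/mol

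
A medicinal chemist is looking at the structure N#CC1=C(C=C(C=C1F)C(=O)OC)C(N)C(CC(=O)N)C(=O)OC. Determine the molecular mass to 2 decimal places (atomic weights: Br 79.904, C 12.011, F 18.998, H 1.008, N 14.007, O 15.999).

First, the molecular formula is C15H16FN3O5 (counting implicit H from valence).
  C: 15 × 12.011 = 180.165
  F: 1 × 18.998 = 18.998
  H: 16 × 1.008 = 16.128
  N: 3 × 14.007 = 42.021
  O: 5 × 15.999 = 79.995
Sum: 15×12.011 + 1×18.998 + 16×1.008 + 3×14.007 + 5×15.999 = 337.307 → 337.31 g/mol.

337.31 g/mol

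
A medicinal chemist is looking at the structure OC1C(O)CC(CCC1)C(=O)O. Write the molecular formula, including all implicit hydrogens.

Walk through each heavy atom and fill implicit hydrogens from standard valence (C 4, N 3, O 2, S 2, halogen 1):
  atom 1: O, bond orders sum to 1 (valence 2) → 1 H
  atom 2: C, bond orders sum to 3 (valence 4) → 1 H
  atom 3: C, bond orders sum to 3 (valence 4) → 1 H
  atom 4: O, bond orders sum to 1 (valence 2) → 1 H
  atom 5: C, bond orders sum to 2 (valence 4) → 2 H
  atom 6: C, bond orders sum to 3 (valence 4) → 1 H
  atom 7: C, bond orders sum to 2 (valence 4) → 2 H
  atom 8: C, bond orders sum to 2 (valence 4) → 2 H
  atom 9: C, bond orders sum to 2 (valence 4) → 2 H
  atom 10: C, bond orders sum to 4 (valence 4) → 0 H
  atom 11: O, bond orders sum to 2 (valence 2) → 0 H
  atom 12: O, bond orders sum to 1 (valence 2) → 1 H
Totals → C:8, H:14, O:4.

C8H14O4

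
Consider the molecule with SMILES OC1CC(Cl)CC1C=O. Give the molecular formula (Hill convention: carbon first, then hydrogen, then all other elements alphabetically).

Walk through each heavy atom and fill implicit hydrogens from standard valence (C 4, N 3, O 2, S 2, halogen 1):
  atom 1: O, bond orders sum to 1 (valence 2) → 1 H
  atom 2: C, bond orders sum to 3 (valence 4) → 1 H
  atom 3: C, bond orders sum to 2 (valence 4) → 2 H
  atom 4: C, bond orders sum to 3 (valence 4) → 1 H
  atom 5: Cl (halogen, monovalent) → 0 H
  atom 6: C, bond orders sum to 2 (valence 4) → 2 H
  atom 7: C, bond orders sum to 3 (valence 4) → 1 H
  atom 8: C, bond orders sum to 3 (valence 4) → 1 H
  atom 9: O, bond orders sum to 2 (valence 2) → 0 H
Totals → C:6, H:9, Cl:1, O:2.
In Hill order: C6H9ClO2.

C6H9ClO2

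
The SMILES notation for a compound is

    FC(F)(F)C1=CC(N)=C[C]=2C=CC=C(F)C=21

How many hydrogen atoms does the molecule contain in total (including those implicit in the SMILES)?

Walk through each heavy atom and fill implicit hydrogens from standard valence (C 4, N 3, O 2, S 2, halogen 1):
  atom 1: F (halogen, monovalent) → 0 H
  atom 2: C, bond orders sum to 4 (valence 4) → 0 H
  atom 3: F (halogen, monovalent) → 0 H
  atom 4: F (halogen, monovalent) → 0 H
  atom 5: C, bond orders sum to 4 (valence 4) → 0 H
  atom 6: C, bond orders sum to 3 (valence 4) → 1 H
  atom 7: C, bond orders sum to 4 (valence 4) → 0 H
  atom 8: N, bond orders sum to 1 (valence 3) → 2 H
  atom 9: C, bond orders sum to 3 (valence 4) → 1 H
  atom 10: C with explicit H count 0
  atom 11: C, bond orders sum to 3 (valence 4) → 1 H
  atom 12: C, bond orders sum to 3 (valence 4) → 1 H
  atom 13: C, bond orders sum to 3 (valence 4) → 1 H
  atom 14: C, bond orders sum to 4 (valence 4) → 0 H
  atom 15: F (halogen, monovalent) → 0 H
  atom 16: C, bond orders sum to 4 (valence 4) → 0 H
Total hydrogens: 7.

7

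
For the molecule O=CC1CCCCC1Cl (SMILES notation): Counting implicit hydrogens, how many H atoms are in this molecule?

Walk through each heavy atom and fill implicit hydrogens from standard valence (C 4, N 3, O 2, S 2, halogen 1):
  atom 1: O, bond orders sum to 2 (valence 2) → 0 H
  atom 2: C, bond orders sum to 3 (valence 4) → 1 H
  atom 3: C, bond orders sum to 3 (valence 4) → 1 H
  atom 4: C, bond orders sum to 2 (valence 4) → 2 H
  atom 5: C, bond orders sum to 2 (valence 4) → 2 H
  atom 6: C, bond orders sum to 2 (valence 4) → 2 H
  atom 7: C, bond orders sum to 2 (valence 4) → 2 H
  atom 8: C, bond orders sum to 3 (valence 4) → 1 H
  atom 9: Cl (halogen, monovalent) → 0 H
Total hydrogens: 11.

11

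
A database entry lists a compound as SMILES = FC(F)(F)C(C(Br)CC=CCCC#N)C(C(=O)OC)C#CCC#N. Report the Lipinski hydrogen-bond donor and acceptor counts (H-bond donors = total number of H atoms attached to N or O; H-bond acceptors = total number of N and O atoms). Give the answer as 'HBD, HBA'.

0, 4

Donors: find every N or O and count the H atoms it carries.
  atom 14 (N): bond orders sum to 3 → 0 H
  atom 17 (O): bond orders sum to 2 → 0 H
  atom 18 (O): bond orders sum to 2 → 0 H
  atom 24 (N): bond orders sum to 3 → 0 H
Lipinski HBD = 0.
Acceptors: N atoms = 2, O atoms = 2 → HBA = 4.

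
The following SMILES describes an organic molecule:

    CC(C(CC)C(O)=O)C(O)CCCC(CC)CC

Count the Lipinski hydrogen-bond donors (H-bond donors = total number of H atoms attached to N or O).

Donors: find every N or O and count the H atoms it carries.
  atom 7 (O): bond orders sum to 1 → 1 H
  atom 8 (O): bond orders sum to 2 → 0 H
  atom 10 (O): bond orders sum to 1 → 1 H
Lipinski HBD = 2.

2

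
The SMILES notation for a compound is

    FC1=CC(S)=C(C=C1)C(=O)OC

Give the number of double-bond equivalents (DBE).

Molecular formula: C8H7FO2S.
DoU = (2C + 2 + N − H − X) / 2, where X is the halogen count and O/S are ignored.
    = (2·8 + 2 + 0 − 7 − 1) / 2 = 10 / 2 = 5.

5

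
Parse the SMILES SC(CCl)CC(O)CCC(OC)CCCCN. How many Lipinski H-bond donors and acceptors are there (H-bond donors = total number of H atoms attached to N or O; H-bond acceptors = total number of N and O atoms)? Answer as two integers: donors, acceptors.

3, 3

Donors: find every N or O and count the H atoms it carries.
  atom 7 (O): bond orders sum to 1 → 1 H
  atom 11 (O): bond orders sum to 2 → 0 H
  atom 17 (N): bond orders sum to 1 → 2 H
Lipinski HBD = 3.
Acceptors: N atoms = 1, O atoms = 2 → HBA = 3.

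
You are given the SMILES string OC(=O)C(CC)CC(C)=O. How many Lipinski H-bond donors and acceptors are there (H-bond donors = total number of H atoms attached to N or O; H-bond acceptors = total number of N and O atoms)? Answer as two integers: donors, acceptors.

1, 3

Donors: find every N or O and count the H atoms it carries.
  atom 1 (O): bond orders sum to 1 → 1 H
  atom 3 (O): bond orders sum to 2 → 0 H
  atom 10 (O): bond orders sum to 2 → 0 H
Lipinski HBD = 1.
Acceptors: N atoms = 0, O atoms = 3 → HBA = 3.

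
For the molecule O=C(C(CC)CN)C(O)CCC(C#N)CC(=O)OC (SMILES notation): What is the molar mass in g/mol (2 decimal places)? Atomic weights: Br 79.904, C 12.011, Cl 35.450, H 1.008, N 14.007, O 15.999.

First, the molecular formula is C13H22N2O4 (counting implicit H from valence).
  C: 13 × 12.011 = 156.143
  H: 22 × 1.008 = 22.176
  N: 2 × 14.007 = 28.014
  O: 4 × 15.999 = 63.996
Sum: 13×12.011 + 22×1.008 + 2×14.007 + 4×15.999 = 270.329 → 270.33 g/mol.

270.33 g/mol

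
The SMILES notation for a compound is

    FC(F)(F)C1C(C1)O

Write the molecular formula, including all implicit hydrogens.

Walk through each heavy atom and fill implicit hydrogens from standard valence (C 4, N 3, O 2, S 2, halogen 1):
  atom 1: F (halogen, monovalent) → 0 H
  atom 2: C, bond orders sum to 4 (valence 4) → 0 H
  atom 3: F (halogen, monovalent) → 0 H
  atom 4: F (halogen, monovalent) → 0 H
  atom 5: C, bond orders sum to 3 (valence 4) → 1 H
  atom 6: C, bond orders sum to 3 (valence 4) → 1 H
  atom 7: C, bond orders sum to 2 (valence 4) → 2 H
  atom 8: O, bond orders sum to 1 (valence 2) → 1 H
Totals → C:4, H:5, F:3, O:1.

C4H5F3O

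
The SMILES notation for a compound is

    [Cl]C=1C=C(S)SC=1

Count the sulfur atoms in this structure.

2

Scan the SMILES for S atoms (remember two-letter symbols like Cl and Br are single atoms).
Sulfur count: 2.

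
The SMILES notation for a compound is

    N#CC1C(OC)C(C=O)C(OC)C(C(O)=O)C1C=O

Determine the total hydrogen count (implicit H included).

15

Walk through each heavy atom and fill implicit hydrogens from standard valence (C 4, N 3, O 2, S 2, halogen 1):
  atom 1: N, bond orders sum to 3 (valence 3) → 0 H
  atom 2: C, bond orders sum to 4 (valence 4) → 0 H
  atom 3: C, bond orders sum to 3 (valence 4) → 1 H
  atom 4: C, bond orders sum to 3 (valence 4) → 1 H
  atom 5: O, bond orders sum to 2 (valence 2) → 0 H
  atom 6: C, bond orders sum to 1 (valence 4) → 3 H
  atom 7: C, bond orders sum to 3 (valence 4) → 1 H
  atom 8: C, bond orders sum to 3 (valence 4) → 1 H
  atom 9: O, bond orders sum to 2 (valence 2) → 0 H
  atom 10: C, bond orders sum to 3 (valence 4) → 1 H
  atom 11: O, bond orders sum to 2 (valence 2) → 0 H
  atom 12: C, bond orders sum to 1 (valence 4) → 3 H
  atom 13: C, bond orders sum to 3 (valence 4) → 1 H
  atom 14: C, bond orders sum to 4 (valence 4) → 0 H
  atom 15: O, bond orders sum to 1 (valence 2) → 1 H
  atom 16: O, bond orders sum to 2 (valence 2) → 0 H
  atom 17: C, bond orders sum to 3 (valence 4) → 1 H
  atom 18: C, bond orders sum to 3 (valence 4) → 1 H
  atom 19: O, bond orders sum to 2 (valence 2) → 0 H
Total hydrogens: 15.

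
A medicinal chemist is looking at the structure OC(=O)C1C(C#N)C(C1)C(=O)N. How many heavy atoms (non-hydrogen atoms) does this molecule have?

12

Every atom symbol written in the SMILES (organic subset) is one heavy atom; implicit H are not written.
Heavy atoms by element → C:7, N:2, O:3.
Total: 12.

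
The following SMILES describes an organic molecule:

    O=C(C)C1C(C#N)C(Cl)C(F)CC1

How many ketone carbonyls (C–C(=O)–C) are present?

The ketone motif appears at heavy-atom position 2 in the SMILES.
Other groups present: 1 nitrile.
Ketone count: 1.

1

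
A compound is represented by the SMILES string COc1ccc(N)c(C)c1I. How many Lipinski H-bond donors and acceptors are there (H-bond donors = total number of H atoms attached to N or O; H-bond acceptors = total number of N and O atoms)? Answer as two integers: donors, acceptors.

2, 2

Donors: find every N or O and count the H atoms it carries.
  atom 2 (O): bond orders sum to 2 → 0 H
  atom 7 (N): bond orders sum to 1 → 2 H
Lipinski HBD = 2.
Acceptors: N atoms = 1, O atoms = 1 → HBA = 2.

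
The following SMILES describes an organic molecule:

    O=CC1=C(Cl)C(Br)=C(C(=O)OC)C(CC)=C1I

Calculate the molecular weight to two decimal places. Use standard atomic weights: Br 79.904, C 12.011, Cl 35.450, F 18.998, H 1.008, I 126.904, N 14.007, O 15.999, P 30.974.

431.45 g/mol

First, the molecular formula is C11H9BrClIO3 (counting implicit H from valence).
  Br: 1 × 79.904 = 79.904
  C: 11 × 12.011 = 132.121
  Cl: 1 × 35.450 = 35.450
  H: 9 × 1.008 = 9.072
  I: 1 × 126.904 = 126.904
  O: 3 × 15.999 = 47.997
Sum: 1×79.904 + 11×12.011 + 1×35.450 + 9×1.008 + 1×126.904 + 3×15.999 = 431.448 → 431.45 g/mol.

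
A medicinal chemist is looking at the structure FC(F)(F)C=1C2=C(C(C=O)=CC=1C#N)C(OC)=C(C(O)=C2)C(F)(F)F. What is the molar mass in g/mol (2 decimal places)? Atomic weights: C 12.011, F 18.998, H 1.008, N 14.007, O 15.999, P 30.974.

First, the molecular formula is C15H7F6NO3 (counting implicit H from valence).
  C: 15 × 12.011 = 180.165
  F: 6 × 18.998 = 113.988
  H: 7 × 1.008 = 7.056
  N: 1 × 14.007 = 14.007
  O: 3 × 15.999 = 47.997
Sum: 15×12.011 + 6×18.998 + 7×1.008 + 1×14.007 + 3×15.999 = 363.213 → 363.21 g/mol.

363.21 g/mol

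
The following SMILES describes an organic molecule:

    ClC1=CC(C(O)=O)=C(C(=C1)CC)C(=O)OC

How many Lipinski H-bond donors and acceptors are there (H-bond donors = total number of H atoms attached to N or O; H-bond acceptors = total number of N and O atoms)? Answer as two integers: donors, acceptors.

1, 4

Donors: find every N or O and count the H atoms it carries.
  atom 6 (O): bond orders sum to 1 → 1 H
  atom 7 (O): bond orders sum to 2 → 0 H
  atom 14 (O): bond orders sum to 2 → 0 H
  atom 15 (O): bond orders sum to 2 → 0 H
Lipinski HBD = 1.
Acceptors: N atoms = 0, O atoms = 4 → HBA = 4.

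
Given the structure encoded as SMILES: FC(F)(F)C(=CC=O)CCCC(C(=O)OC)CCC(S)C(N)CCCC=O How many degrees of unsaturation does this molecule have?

Degree of unsaturation = (number of rings) + (number of π bonds).
Ring closures in the SMILES: 0.
π bonds: 4 double bonds (each 1 DoU) → 4 DoU from unsaturation.
Total DoU = 0 + 4 = 4.

4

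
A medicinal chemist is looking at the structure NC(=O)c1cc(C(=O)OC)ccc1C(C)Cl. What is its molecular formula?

C11H12ClNO3

Walk through each heavy atom and fill implicit hydrogens from standard valence (C 4, N 3, O 2, S 2, halogen 1); for lowercase aromatic atoms, an aromatic c carries 1 H when it has two neighbours and 0 H with three, and aromatic n carries 0 H:
  atom 1: N, bond orders sum to 1 (valence 3) → 2 H
  atom 2: C, bond orders sum to 4 (valence 4) → 0 H
  atom 3: O, bond orders sum to 2 (valence 2) → 0 H
  atom 4: aromatic c, 3 neighbours → 0 H
  atom 5: aromatic c, 2 neighbours → 1 H
  atom 6: aromatic c, 3 neighbours → 0 H
  atom 7: C, bond orders sum to 4 (valence 4) → 0 H
  atom 8: O, bond orders sum to 2 (valence 2) → 0 H
  atom 9: O, bond orders sum to 2 (valence 2) → 0 H
  atom 10: C, bond orders sum to 1 (valence 4) → 3 H
  atom 11: aromatic c, 2 neighbours → 1 H
  atom 12: aromatic c, 2 neighbours → 1 H
  atom 13: aromatic c, 3 neighbours → 0 H
  atom 14: C, bond orders sum to 3 (valence 4) → 1 H
  atom 15: C, bond orders sum to 1 (valence 4) → 3 H
  atom 16: Cl (halogen, monovalent) → 0 H
Totals → C:11, H:12, Cl:1, N:1, O:3.
In Hill order: C11H12ClNO3.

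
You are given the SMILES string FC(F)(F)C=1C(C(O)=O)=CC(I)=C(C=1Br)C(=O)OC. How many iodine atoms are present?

1

Scan the SMILES for I atoms (remember two-letter symbols like Cl and Br are single atoms).
Iodine count: 1.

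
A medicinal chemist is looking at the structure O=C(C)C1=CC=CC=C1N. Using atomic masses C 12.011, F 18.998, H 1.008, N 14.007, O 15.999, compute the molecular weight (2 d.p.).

First, the molecular formula is C8H9NO (counting implicit H from valence).
  C: 8 × 12.011 = 96.088
  H: 9 × 1.008 = 9.072
  N: 1 × 14.007 = 14.007
  O: 1 × 15.999 = 15.999
Sum: 8×12.011 + 9×1.008 + 1×14.007 + 1×15.999 = 135.166 → 135.17 g/mol.

135.17 g/mol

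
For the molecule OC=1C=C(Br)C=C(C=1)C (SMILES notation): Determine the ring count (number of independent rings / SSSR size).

In SMILES, each pair of matching ring-closure digits denotes one ring-closing bond; the number of such bonds equals the number of independent rings.
Ring-closure bonds here: 1.

1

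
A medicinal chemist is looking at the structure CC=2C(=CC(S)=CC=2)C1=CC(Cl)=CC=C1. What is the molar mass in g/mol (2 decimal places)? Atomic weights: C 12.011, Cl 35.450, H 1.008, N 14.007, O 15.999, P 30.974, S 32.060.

First, the molecular formula is C13H11ClS (counting implicit H from valence).
  C: 13 × 12.011 = 156.143
  Cl: 1 × 35.450 = 35.450
  H: 11 × 1.008 = 11.088
  S: 1 × 32.060 = 32.060
Sum: 13×12.011 + 1×35.450 + 11×1.008 + 1×32.060 = 234.741 → 234.74 g/mol.

234.74 g/mol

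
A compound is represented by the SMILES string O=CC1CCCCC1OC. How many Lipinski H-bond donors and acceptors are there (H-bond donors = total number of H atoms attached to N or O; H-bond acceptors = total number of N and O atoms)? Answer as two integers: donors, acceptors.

0, 2

Donors: find every N or O and count the H atoms it carries.
  atom 1 (O): bond orders sum to 2 → 0 H
  atom 9 (O): bond orders sum to 2 → 0 H
Lipinski HBD = 0.
Acceptors: N atoms = 0, O atoms = 2 → HBA = 2.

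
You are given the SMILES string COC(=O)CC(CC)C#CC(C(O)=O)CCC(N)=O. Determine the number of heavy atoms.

Every atom symbol written in the SMILES (organic subset) is one heavy atom; implicit H are not written.
Heavy atoms by element → C:13, N:1, O:5.
Total: 19.

19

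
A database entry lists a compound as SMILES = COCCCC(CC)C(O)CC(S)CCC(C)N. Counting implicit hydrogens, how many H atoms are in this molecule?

Walk through each heavy atom and fill implicit hydrogens from standard valence (C 4, N 3, O 2, S 2, halogen 1):
  atom 1: C, bond orders sum to 1 (valence 4) → 3 H
  atom 2: O, bond orders sum to 2 (valence 2) → 0 H
  atom 3: C, bond orders sum to 2 (valence 4) → 2 H
  atom 4: C, bond orders sum to 2 (valence 4) → 2 H
  atom 5: C, bond orders sum to 2 (valence 4) → 2 H
  atom 6: C, bond orders sum to 3 (valence 4) → 1 H
  atom 7: C, bond orders sum to 2 (valence 4) → 2 H
  atom 8: C, bond orders sum to 1 (valence 4) → 3 H
  atom 9: C, bond orders sum to 3 (valence 4) → 1 H
  atom 10: O, bond orders sum to 1 (valence 2) → 1 H
  atom 11: C, bond orders sum to 2 (valence 4) → 2 H
  atom 12: C, bond orders sum to 3 (valence 4) → 1 H
  atom 13: S, bond orders sum to 1 (valence 2) → 1 H
  atom 14: C, bond orders sum to 2 (valence 4) → 2 H
  atom 15: C, bond orders sum to 2 (valence 4) → 2 H
  atom 16: C, bond orders sum to 3 (valence 4) → 1 H
  atom 17: C, bond orders sum to 1 (valence 4) → 3 H
  atom 18: N, bond orders sum to 1 (valence 3) → 2 H
Total hydrogens: 31.

31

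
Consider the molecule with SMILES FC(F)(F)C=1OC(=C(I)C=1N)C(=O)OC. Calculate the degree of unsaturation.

Degree of unsaturation = (number of rings) + (number of π bonds).
Ring closures in the SMILES: 1.
π bonds: 3 double bonds (each 1 DoU) → 3 DoU from unsaturation.
Total DoU = 1 + 3 = 4.

4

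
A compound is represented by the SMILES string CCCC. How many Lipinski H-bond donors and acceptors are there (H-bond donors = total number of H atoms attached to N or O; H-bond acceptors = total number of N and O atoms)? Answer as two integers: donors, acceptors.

0, 0

Donors: find every N or O and count the H atoms it carries.
  (no N or O atoms present)
Lipinski HBD = 0.
Acceptors: N atoms = 0, O atoms = 0 → HBA = 0.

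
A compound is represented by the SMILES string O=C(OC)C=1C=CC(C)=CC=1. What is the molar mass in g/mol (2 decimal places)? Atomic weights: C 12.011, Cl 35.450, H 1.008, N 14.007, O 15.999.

First, the molecular formula is C9H10O2 (counting implicit H from valence).
  C: 9 × 12.011 = 108.099
  H: 10 × 1.008 = 10.080
  O: 2 × 15.999 = 31.998
Sum: 9×12.011 + 10×1.008 + 2×15.999 = 150.177 → 150.18 g/mol.

150.18 g/mol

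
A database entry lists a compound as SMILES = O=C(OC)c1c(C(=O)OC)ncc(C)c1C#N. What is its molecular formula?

Walk through each heavy atom and fill implicit hydrogens from standard valence (C 4, N 3, O 2, S 2, halogen 1); for lowercase aromatic atoms, an aromatic c carries 1 H when it has two neighbours and 0 H with three, and aromatic n carries 0 H:
  atom 1: O, bond orders sum to 2 (valence 2) → 0 H
  atom 2: C, bond orders sum to 4 (valence 4) → 0 H
  atom 3: O, bond orders sum to 2 (valence 2) → 0 H
  atom 4: C, bond orders sum to 1 (valence 4) → 3 H
  atom 5: aromatic c, 3 neighbours → 0 H
  atom 6: aromatic c, 3 neighbours → 0 H
  atom 7: C, bond orders sum to 4 (valence 4) → 0 H
  atom 8: O, bond orders sum to 2 (valence 2) → 0 H
  atom 9: O, bond orders sum to 2 (valence 2) → 0 H
  atom 10: C, bond orders sum to 1 (valence 4) → 3 H
  atom 11: aromatic n, 2 neighbours → 0 H
  atom 12: aromatic c, 2 neighbours → 1 H
  atom 13: aromatic c, 3 neighbours → 0 H
  atom 14: C, bond orders sum to 1 (valence 4) → 3 H
  atom 15: aromatic c, 3 neighbours → 0 H
  atom 16: C, bond orders sum to 4 (valence 4) → 0 H
  atom 17: N, bond orders sum to 3 (valence 3) → 0 H
Totals → C:11, H:10, N:2, O:4.
In Hill order: C11H10N2O4.

C11H10N2O4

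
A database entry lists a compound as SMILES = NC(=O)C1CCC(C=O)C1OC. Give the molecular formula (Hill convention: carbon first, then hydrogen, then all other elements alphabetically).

C8H13NO3

Walk through each heavy atom and fill implicit hydrogens from standard valence (C 4, N 3, O 2, S 2, halogen 1):
  atom 1: N, bond orders sum to 1 (valence 3) → 2 H
  atom 2: C, bond orders sum to 4 (valence 4) → 0 H
  atom 3: O, bond orders sum to 2 (valence 2) → 0 H
  atom 4: C, bond orders sum to 3 (valence 4) → 1 H
  atom 5: C, bond orders sum to 2 (valence 4) → 2 H
  atom 6: C, bond orders sum to 2 (valence 4) → 2 H
  atom 7: C, bond orders sum to 3 (valence 4) → 1 H
  atom 8: C, bond orders sum to 3 (valence 4) → 1 H
  atom 9: O, bond orders sum to 2 (valence 2) → 0 H
  atom 10: C, bond orders sum to 3 (valence 4) → 1 H
  atom 11: O, bond orders sum to 2 (valence 2) → 0 H
  atom 12: C, bond orders sum to 1 (valence 4) → 3 H
Totals → C:8, H:13, N:1, O:3.
In Hill order: C8H13NO3.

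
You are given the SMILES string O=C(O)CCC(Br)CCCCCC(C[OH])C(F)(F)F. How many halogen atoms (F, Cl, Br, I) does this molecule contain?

Halogen atoms appear at heavy-atom positions 7, 17, 18, 19 (1×Br, 3×F).
Other groups present: 1 carboxylic acid, 1 hydroxyl.
Halogen count: 4.

4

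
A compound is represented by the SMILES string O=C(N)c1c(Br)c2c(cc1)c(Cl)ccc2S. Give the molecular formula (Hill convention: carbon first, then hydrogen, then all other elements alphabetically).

C11H7BrClNOS

Walk through each heavy atom and fill implicit hydrogens from standard valence (C 4, N 3, O 2, S 2, halogen 1); for lowercase aromatic atoms, an aromatic c carries 1 H when it has two neighbours and 0 H with three, and aromatic n carries 0 H:
  atom 1: O, bond orders sum to 2 (valence 2) → 0 H
  atom 2: C, bond orders sum to 4 (valence 4) → 0 H
  atom 3: N, bond orders sum to 1 (valence 3) → 2 H
  atom 4: aromatic c, 3 neighbours → 0 H
  atom 5: aromatic c, 3 neighbours → 0 H
  atom 6: Br (halogen, monovalent) → 0 H
  atom 7: aromatic c, 3 neighbours → 0 H
  atom 8: aromatic c, 3 neighbours → 0 H
  atom 9: aromatic c, 2 neighbours → 1 H
  atom 10: aromatic c, 2 neighbours → 1 H
  atom 11: aromatic c, 3 neighbours → 0 H
  atom 12: Cl (halogen, monovalent) → 0 H
  atom 13: aromatic c, 2 neighbours → 1 H
  atom 14: aromatic c, 2 neighbours → 1 H
  atom 15: aromatic c, 3 neighbours → 0 H
  atom 16: S, bond orders sum to 1 (valence 2) → 1 H
Totals → C:11, H:7, Br:1, Cl:1, N:1, O:1, S:1.
In Hill order: C11H7BrClNOS.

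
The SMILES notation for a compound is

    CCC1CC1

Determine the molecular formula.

Walk through each heavy atom and fill implicit hydrogens from standard valence (C 4, N 3, O 2, S 2, halogen 1):
  atom 1: C, bond orders sum to 1 (valence 4) → 3 H
  atom 2: C, bond orders sum to 2 (valence 4) → 2 H
  atom 3: C, bond orders sum to 3 (valence 4) → 1 H
  atom 4: C, bond orders sum to 2 (valence 4) → 2 H
  atom 5: C, bond orders sum to 2 (valence 4) → 2 H
Totals → C:5, H:10.
In Hill order: C5H10.

C5H10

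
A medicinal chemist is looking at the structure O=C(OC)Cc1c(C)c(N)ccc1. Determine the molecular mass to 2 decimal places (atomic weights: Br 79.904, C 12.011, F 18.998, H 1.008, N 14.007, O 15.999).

First, the molecular formula is C10H13NO2 (counting implicit H from valence).
  C: 10 × 12.011 = 120.110
  H: 13 × 1.008 = 13.104
  N: 1 × 14.007 = 14.007
  O: 2 × 15.999 = 31.998
Sum: 10×12.011 + 13×1.008 + 1×14.007 + 2×15.999 = 179.219 → 179.22 g/mol.

179.22 g/mol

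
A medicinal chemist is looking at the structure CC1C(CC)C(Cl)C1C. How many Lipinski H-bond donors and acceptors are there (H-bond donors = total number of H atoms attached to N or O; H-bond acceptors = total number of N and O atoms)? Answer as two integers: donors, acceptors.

Donors: find every N or O and count the H atoms it carries.
  (no N or O atoms present)
Lipinski HBD = 0.
Acceptors: N atoms = 0, O atoms = 0 → HBA = 0.

0, 0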